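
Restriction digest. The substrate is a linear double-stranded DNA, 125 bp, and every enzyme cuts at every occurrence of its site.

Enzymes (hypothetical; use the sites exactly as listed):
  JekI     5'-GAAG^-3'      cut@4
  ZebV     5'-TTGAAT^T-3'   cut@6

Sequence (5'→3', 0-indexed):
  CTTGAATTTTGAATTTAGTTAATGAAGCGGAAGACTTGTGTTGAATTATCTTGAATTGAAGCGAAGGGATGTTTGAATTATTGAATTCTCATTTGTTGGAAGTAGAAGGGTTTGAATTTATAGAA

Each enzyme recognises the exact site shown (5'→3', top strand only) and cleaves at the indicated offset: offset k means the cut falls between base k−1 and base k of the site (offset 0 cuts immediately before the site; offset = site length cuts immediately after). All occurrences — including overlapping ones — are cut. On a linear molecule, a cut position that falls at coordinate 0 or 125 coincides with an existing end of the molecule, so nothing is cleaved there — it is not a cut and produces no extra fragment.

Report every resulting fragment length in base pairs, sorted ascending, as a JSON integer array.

Per-enzyme occurrences:
  JekI (GAAG, off=4): starts [23, 29, 57, 62, 98, 104] → cuts [27, 33, 61, 66, 102, 108]
  ZebV (TTGAATT, off=6): starts [1, 8, 40, 50, 72, 80, 111] → cuts [7, 14, 46, 56, 78, 86, 117]

All cut coordinates (distinct, sorted): [7, 14, 27, 33, 46, 56, 61, 66, 78, 86, 102, 108, 117]

Fragment lengths:
  [0,7): 7 bp
  [7,14): 7 bp
  [14,27): 13 bp
  [27,33): 6 bp
  [33,46): 13 bp
  [46,56): 10 bp
  [56,61): 5 bp
  [61,66): 5 bp
  [66,78): 12 bp
  [78,86): 8 bp
  [86,102): 16 bp
  [102,108): 6 bp
  [108,117): 9 bp
  [117,125): 8 bp

[5,5,6,6,7,7,8,8,9,10,12,13,13,16]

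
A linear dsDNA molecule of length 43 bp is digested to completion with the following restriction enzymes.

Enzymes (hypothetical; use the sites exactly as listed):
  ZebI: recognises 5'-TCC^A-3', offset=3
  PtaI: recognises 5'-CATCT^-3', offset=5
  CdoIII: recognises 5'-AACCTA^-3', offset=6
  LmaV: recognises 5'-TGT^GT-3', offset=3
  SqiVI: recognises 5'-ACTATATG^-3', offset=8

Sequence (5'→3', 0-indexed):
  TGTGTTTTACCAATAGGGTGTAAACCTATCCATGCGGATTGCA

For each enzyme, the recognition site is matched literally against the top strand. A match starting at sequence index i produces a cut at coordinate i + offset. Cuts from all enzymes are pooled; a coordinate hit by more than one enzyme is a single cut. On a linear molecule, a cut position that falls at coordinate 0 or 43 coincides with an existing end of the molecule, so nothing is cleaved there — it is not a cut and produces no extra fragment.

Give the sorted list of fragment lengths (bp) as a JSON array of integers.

[3,3,12,25]

Site scan:
  ZebI TCCA/3: at [28] ⇒ [31]
  PtaI (CATCT, off=5): no sites
  CdoIII AACCTA/6: at [22] ⇒ [28]
  LmaV TGTGT/3: at [0] ⇒ [3]
  SqiVI (ACTATATG, off=8): no sites

All cut coordinates (distinct, sorted): [3, 28, 31]

Fragment lengths:
  [0,3): 3 bp
  [3,28): 25 bp
  [28,31): 3 bp
  [31,43): 12 bp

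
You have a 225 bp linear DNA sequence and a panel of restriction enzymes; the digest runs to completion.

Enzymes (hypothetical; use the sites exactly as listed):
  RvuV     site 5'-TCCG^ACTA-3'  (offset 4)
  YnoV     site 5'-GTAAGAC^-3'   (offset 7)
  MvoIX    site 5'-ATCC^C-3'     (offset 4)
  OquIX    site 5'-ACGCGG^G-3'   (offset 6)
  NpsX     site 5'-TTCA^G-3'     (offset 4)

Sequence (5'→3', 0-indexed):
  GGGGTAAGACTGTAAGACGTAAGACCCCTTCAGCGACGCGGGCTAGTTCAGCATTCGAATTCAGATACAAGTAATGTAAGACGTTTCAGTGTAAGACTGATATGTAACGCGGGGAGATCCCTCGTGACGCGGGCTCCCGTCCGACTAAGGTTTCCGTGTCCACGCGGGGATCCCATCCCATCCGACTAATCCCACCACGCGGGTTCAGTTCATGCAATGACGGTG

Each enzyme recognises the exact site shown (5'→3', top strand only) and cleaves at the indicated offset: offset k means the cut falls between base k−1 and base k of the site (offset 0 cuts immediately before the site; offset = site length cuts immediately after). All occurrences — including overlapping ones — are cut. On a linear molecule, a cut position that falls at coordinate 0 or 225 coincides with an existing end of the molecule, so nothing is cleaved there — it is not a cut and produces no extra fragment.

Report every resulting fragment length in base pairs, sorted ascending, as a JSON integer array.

Per-enzyme occurrences:
  RvuV TCCGACTA/4: at [139, 180] ⇒ [143, 184]
  YnoV GTAAGAC/7: at [3, 11, 18, 75, 90] ⇒ [10, 18, 25, 82, 97]
  MvoIX ATCCC/4: at [116, 169, 174, 188] ⇒ [120, 173, 178, 192]
  OquIX ACGCGGG/6: at [35, 106, 126, 161, 196] ⇒ [41, 112, 132, 167, 202]
  NpsX TTCAG/4: at [28, 46, 59, 84, 203] ⇒ [32, 50, 63, 88, 207]

Pooled cuts: [10, 18, 25, 32, 41, 50, 63, 82, 88, 97, 112, 120, 132, 143, 167, 173, 178, 184, 192, 202, 207]

Fragment lengths:
  [0,10): 10 bp
  [10,18): 8 bp
  [18,25): 7 bp
  [25,32): 7 bp
  [32,41): 9 bp
  [41,50): 9 bp
  [50,63): 13 bp
  [63,82): 19 bp
  [82,88): 6 bp
  [88,97): 9 bp
  [97,112): 15 bp
  [112,120): 8 bp
  [120,132): 12 bp
  [132,143): 11 bp
  [143,167): 24 bp
  [167,173): 6 bp
  [173,178): 5 bp
  [178,184): 6 bp
  [184,192): 8 bp
  [192,202): 10 bp
  [202,207): 5 bp
  [207,225): 18 bp

[5,5,6,6,6,7,7,8,8,8,9,9,9,10,10,11,12,13,15,18,19,24]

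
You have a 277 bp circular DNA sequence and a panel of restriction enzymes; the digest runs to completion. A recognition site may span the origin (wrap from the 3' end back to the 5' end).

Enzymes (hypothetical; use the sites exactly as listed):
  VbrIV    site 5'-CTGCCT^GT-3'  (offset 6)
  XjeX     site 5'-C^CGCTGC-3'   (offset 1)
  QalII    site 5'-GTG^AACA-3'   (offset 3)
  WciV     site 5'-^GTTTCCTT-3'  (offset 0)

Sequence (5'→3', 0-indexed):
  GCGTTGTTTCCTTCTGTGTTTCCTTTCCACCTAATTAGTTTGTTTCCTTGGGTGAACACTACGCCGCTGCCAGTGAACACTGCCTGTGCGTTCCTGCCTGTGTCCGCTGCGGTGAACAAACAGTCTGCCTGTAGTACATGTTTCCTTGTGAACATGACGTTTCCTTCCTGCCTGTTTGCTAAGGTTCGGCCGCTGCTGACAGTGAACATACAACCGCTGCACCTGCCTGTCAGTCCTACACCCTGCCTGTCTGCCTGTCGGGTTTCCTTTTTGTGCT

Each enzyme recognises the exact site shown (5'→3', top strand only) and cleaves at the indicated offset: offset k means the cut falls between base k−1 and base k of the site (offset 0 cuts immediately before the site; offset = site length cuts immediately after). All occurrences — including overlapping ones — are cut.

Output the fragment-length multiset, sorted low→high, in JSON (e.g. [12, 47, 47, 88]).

Per-enzyme occurrences:
  VbrIV (CTGCCTGT, off=6): starts [79, 93, 124, 167, 222, 242, 250] → cuts [85, 99, 130, 173, 228, 248, 256]
  XjeX (CCGCTGC, off=1): starts [63, 103, 189, 213] → cuts [64, 104, 190, 214]
  QalII (GTGAACA, off=3): starts [51, 72, 111, 147, 201] → cuts [54, 75, 114, 150, 204]
  WciV (GTTTCCTT, off=0): starts [5, 17, 41, 139, 158, 261] → cuts [5, 17, 41, 139, 158, 261]

Pooled cuts: [5, 17, 41, 54, 64, 75, 85, 99, 104, 114, 130, 139, 150, 158, 173, 190, 204, 214, 228, 248, 256, 261]

Fragments:
  5→17: 12 bp
  17→41: 24 bp
  41→54: 13 bp
  54→64: 10 bp
  64→75: 11 bp
  75→85: 10 bp
  85→99: 14 bp
  99→104: 5 bp
  104→114: 10 bp
  114→130: 16 bp
  130→139: 9 bp
  139→150: 11 bp
  150→158: 8 bp
  158→173: 15 bp
  173→190: 17 bp
  190→204: 14 bp
  204→214: 10 bp
  214→228: 14 bp
  228→248: 20 bp
  248→256: 8 bp
  256→261: 5 bp
  261→5 (wrap): 277-261+5 = 21 bp

[5,5,8,8,9,10,10,10,10,11,11,12,13,14,14,14,15,16,17,20,21,24]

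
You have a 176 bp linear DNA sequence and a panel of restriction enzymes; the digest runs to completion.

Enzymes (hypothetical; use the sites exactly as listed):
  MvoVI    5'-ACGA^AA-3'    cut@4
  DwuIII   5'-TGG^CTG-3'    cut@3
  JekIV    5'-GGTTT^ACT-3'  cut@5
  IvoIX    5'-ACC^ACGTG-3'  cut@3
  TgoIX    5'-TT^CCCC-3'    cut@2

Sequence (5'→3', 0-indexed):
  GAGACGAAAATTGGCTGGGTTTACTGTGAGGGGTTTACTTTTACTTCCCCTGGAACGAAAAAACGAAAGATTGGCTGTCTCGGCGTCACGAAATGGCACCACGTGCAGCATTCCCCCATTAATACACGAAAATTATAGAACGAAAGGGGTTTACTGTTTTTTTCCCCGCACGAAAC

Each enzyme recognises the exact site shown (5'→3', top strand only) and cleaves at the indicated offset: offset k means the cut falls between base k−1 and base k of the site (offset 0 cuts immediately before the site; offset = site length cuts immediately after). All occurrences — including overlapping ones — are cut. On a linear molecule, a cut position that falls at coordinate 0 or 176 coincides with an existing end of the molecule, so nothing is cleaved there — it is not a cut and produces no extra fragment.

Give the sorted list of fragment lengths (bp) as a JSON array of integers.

[3,7,7,8,8,8,9,9,10,10,11,12,12,14,14,17,17]

Per-enzyme occurrences:
  MvoVI ACGAAA/4: at [3, 54, 62, 87, 125, 139, 169] ⇒ [7, 58, 66, 91, 129, 143, 173]
  DwuIII TGGCTG/3: at [11, 71] ⇒ [14, 74]
  JekIV GGTTTACT/5: at [17, 31, 147] ⇒ [22, 36, 152]
  IvoIX ACCACGTG/3: at [97] ⇒ [100]
  TgoIX TTCCCC/2: at [44, 110, 161] ⇒ [46, 112, 163]

Pooled cuts: [7, 14, 22, 36, 46, 58, 66, 74, 91, 100, 112, 129, 143, 152, 163, 173]

Fragments:
  [0,7): 7 bp
  [7,14): 7 bp
  [14,22): 8 bp
  [22,36): 14 bp
  [36,46): 10 bp
  [46,58): 12 bp
  [58,66): 8 bp
  [66,74): 8 bp
  [74,91): 17 bp
  [91,100): 9 bp
  [100,112): 12 bp
  [112,129): 17 bp
  [129,143): 14 bp
  [143,152): 9 bp
  [152,163): 11 bp
  [163,173): 10 bp
  [173,176): 3 bp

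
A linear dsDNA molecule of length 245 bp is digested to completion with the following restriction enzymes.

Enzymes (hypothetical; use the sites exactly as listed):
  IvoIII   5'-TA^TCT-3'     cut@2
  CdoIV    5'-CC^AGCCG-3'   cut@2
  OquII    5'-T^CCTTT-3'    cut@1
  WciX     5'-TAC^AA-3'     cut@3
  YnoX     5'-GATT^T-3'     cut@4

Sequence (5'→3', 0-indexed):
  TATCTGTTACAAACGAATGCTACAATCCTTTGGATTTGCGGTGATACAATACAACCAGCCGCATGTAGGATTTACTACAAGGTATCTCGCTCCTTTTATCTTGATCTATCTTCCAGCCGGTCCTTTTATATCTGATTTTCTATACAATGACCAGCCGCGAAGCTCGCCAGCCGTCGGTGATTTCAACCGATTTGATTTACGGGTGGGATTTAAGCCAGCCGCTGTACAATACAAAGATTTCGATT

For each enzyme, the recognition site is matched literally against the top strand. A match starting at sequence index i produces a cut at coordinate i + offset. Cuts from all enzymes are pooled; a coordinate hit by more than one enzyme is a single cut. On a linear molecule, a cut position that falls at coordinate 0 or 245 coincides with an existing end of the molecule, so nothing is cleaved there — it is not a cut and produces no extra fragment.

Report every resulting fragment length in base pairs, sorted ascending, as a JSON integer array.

Site scan:
  IvoIII TATCT/2: at [0, 82, 96, 106, 128] ⇒ [2, 84, 98, 108, 130]
  CdoIV CCAGCCG/2: at [54, 112, 150, 166, 214] ⇒ [56, 114, 152, 168, 216]
  OquII TCCTTT/1: at [25, 90, 120] ⇒ [26, 91, 121]
  WciX TACAA/3: at [7, 20, 44, 49, 75, 142, 224, 229] ⇒ [10, 23, 47, 52, 78, 145, 227, 232]
  YnoX GATTT/4: at [32, 68, 133, 178, 188, 193, 206, 235] ⇒ [36, 72, 137, 182, 192, 197, 210, 239]

All cut coordinates (distinct, sorted): [2, 10, 23, 26, 36, 47, 52, 56, 72, 78, 84, 91, 98, 108, 114, 121, 130, 137, 145, 152, 168, 182, 192, 197, 210, 216, 227, 232, 239]

Fragment lengths:
  [0,2): 2 bp
  [2,10): 8 bp
  [10,23): 13 bp
  [23,26): 3 bp
  [26,36): 10 bp
  [36,47): 11 bp
  [47,52): 5 bp
  [52,56): 4 bp
  [56,72): 16 bp
  [72,78): 6 bp
  [78,84): 6 bp
  [84,91): 7 bp
  [91,98): 7 bp
  [98,108): 10 bp
  [108,114): 6 bp
  [114,121): 7 bp
  [121,130): 9 bp
  [130,137): 7 bp
  [137,145): 8 bp
  [145,152): 7 bp
  [152,168): 16 bp
  [168,182): 14 bp
  [182,192): 10 bp
  [192,197): 5 bp
  [197,210): 13 bp
  [210,216): 6 bp
  [216,227): 11 bp
  [227,232): 5 bp
  [232,239): 7 bp
  [239,245): 6 bp

[2,3,4,5,5,5,6,6,6,6,6,7,7,7,7,7,7,8,8,9,10,10,10,11,11,13,13,14,16,16]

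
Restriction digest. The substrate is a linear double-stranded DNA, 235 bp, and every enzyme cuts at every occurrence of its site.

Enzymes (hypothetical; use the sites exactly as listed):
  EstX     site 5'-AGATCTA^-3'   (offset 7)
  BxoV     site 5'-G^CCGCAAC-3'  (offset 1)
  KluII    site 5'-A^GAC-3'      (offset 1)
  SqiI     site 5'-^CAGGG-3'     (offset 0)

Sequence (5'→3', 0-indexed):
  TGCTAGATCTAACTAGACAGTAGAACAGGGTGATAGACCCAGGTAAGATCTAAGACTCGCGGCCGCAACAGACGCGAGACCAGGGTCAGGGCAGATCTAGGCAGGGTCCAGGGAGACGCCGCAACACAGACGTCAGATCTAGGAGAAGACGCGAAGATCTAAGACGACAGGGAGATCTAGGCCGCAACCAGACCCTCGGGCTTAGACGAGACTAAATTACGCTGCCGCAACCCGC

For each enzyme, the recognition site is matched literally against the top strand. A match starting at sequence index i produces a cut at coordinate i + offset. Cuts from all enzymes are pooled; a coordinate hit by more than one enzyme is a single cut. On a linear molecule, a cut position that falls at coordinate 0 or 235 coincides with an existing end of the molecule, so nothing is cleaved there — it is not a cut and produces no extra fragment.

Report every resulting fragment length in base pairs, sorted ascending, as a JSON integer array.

[1,1,2,2,3,4,4,5,5,6,6,6,7,7,8,9,9,10,10,10,11,11,12,13,13,14,14,15,17]

Scan for sites:
  EstX (AGATCTA, off=7): starts [4, 45, 92, 134, 154, 172] → cuts [11, 52, 99, 141, 161, 179]
  BxoV (GCCGCAAC, off=1): starts [61, 117, 180, 223] → cuts [62, 118, 181, 224]
  KluII (AGAC, off=1): starts [14, 34, 52, 69, 76, 113, 127, 146, 161, 189, 203, 208] → cuts [15, 35, 53, 70, 77, 114, 128, 147, 162, 190, 204, 209]
  SqiI (CAGGG, off=0): starts [25, 80, 86, 101, 108, 167] → cuts [25, 80, 86, 101, 108, 167]

Pooled cuts: [11, 15, 25, 35, 52, 53, 62, 70, 77, 80, 86, 99, 101, 108, 114, 118, 128, 141, 147, 161, 162, 167, 179, 181, 190, 204, 209, 224]

Fragment lengths:
  [0,11): 11 bp
  [11,15): 4 bp
  [15,25): 10 bp
  [25,35): 10 bp
  [35,52): 17 bp
  [52,53): 1 bp
  [53,62): 9 bp
  [62,70): 8 bp
  [70,77): 7 bp
  [77,80): 3 bp
  [80,86): 6 bp
  [86,99): 13 bp
  [99,101): 2 bp
  [101,108): 7 bp
  [108,114): 6 bp
  [114,118): 4 bp
  [118,128): 10 bp
  [128,141): 13 bp
  [141,147): 6 bp
  [147,161): 14 bp
  [161,162): 1 bp
  [162,167): 5 bp
  [167,179): 12 bp
  [179,181): 2 bp
  [181,190): 9 bp
  [190,204): 14 bp
  [204,209): 5 bp
  [209,224): 15 bp
  [224,235): 11 bp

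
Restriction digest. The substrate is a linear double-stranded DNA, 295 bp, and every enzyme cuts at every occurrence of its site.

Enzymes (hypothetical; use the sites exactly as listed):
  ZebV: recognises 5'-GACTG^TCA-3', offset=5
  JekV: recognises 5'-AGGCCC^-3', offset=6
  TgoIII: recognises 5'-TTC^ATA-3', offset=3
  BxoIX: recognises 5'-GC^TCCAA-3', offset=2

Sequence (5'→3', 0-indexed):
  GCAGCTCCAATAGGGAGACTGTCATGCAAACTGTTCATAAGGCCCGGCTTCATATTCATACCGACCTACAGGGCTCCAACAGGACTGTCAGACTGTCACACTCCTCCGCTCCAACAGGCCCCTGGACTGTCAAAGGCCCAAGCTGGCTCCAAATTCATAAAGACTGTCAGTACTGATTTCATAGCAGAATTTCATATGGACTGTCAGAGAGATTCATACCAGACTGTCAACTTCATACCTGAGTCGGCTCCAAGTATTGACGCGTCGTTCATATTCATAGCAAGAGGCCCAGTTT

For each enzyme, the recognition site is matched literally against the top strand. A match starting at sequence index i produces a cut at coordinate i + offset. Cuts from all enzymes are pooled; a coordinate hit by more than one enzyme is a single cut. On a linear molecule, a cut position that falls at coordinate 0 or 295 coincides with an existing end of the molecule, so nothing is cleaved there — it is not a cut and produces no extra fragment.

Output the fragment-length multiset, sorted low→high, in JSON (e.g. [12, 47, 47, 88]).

[5,5,6,6,6,8,8,8,8,9,9,10,10,10,11,12,12,13,13,14,14,14,14,15,16,17,22]

Scan for sites:
  ZebV (GACTGTCA, off=5): starts [16, 82, 90, 124, 161, 198, 221] → cuts [21, 87, 95, 129, 166, 203, 226]
  JekV (AGGCCC, off=6): starts [39, 115, 133, 284] → cuts [45, 121, 139, 290]
  TgoIII (TTCATA, off=3): starts [33, 48, 54, 153, 177, 190, 212, 231, 267, 273] → cuts [36, 51, 57, 156, 180, 193, 215, 234, 270, 276]
  BxoIX (GCTCCAA, off=2): starts [3, 72, 107, 145, 246] → cuts [5, 74, 109, 147, 248]

Pooled cuts: [5, 21, 36, 45, 51, 57, 74, 87, 95, 109, 121, 129, 139, 147, 156, 166, 180, 193, 203, 215, 226, 234, 248, 270, 276, 290]

Fragments:
  [0,5): 5 bp
  [5,21): 16 bp
  [21,36): 15 bp
  [36,45): 9 bp
  [45,51): 6 bp
  [51,57): 6 bp
  [57,74): 17 bp
  [74,87): 13 bp
  [87,95): 8 bp
  [95,109): 14 bp
  [109,121): 12 bp
  [121,129): 8 bp
  [129,139): 10 bp
  [139,147): 8 bp
  [147,156): 9 bp
  [156,166): 10 bp
  [166,180): 14 bp
  [180,193): 13 bp
  [193,203): 10 bp
  [203,215): 12 bp
  [215,226): 11 bp
  [226,234): 8 bp
  [234,248): 14 bp
  [248,270): 22 bp
  [270,276): 6 bp
  [276,290): 14 bp
  [290,295): 5 bp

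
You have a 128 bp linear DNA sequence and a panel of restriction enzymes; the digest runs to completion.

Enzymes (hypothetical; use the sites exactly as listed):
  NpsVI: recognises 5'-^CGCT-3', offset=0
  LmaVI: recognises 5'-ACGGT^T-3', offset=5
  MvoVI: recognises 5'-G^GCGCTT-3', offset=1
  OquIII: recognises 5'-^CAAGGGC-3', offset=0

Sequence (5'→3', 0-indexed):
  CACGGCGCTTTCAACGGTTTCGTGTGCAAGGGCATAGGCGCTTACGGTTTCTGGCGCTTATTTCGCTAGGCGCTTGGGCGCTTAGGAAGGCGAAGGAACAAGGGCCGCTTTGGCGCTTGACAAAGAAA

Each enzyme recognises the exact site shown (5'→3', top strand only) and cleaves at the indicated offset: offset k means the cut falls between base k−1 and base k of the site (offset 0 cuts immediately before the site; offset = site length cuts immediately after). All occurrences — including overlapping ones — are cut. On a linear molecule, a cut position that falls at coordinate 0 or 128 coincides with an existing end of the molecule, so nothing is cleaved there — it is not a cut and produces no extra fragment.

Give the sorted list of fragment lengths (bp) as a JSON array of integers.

[1,1,1,1,1,1,4,5,6,7,7,7,8,9,10,11,13,15,20]

Scan for sites:
  NpsVI (CGCT, off=0): starts [5, 38, 54, 63, 70, 78, 105, 113] → cuts [5, 38, 54, 63, 70, 78, 105, 113]
  LmaVI (ACGGTT, off=5): starts [13, 43] → cuts [18, 48]
  MvoVI (GGCGCTT, off=1): starts [3, 36, 52, 68, 76, 111] → cuts [4, 37, 53, 69, 77, 112]
  OquIII (CAAGGGC, off=0): starts [26, 98] → cuts [26, 98]

Pooled cuts: [4, 5, 18, 26, 37, 38, 48, 53, 54, 63, 69, 70, 77, 78, 98, 105, 112, 113]

Fragment lengths:
  [0,4): 4 bp
  [4,5): 1 bp
  [5,18): 13 bp
  [18,26): 8 bp
  [26,37): 11 bp
  [37,38): 1 bp
  [38,48): 10 bp
  [48,53): 5 bp
  [53,54): 1 bp
  [54,63): 9 bp
  [63,69): 6 bp
  [69,70): 1 bp
  [70,77): 7 bp
  [77,78): 1 bp
  [78,98): 20 bp
  [98,105): 7 bp
  [105,112): 7 bp
  [112,113): 1 bp
  [113,128): 15 bp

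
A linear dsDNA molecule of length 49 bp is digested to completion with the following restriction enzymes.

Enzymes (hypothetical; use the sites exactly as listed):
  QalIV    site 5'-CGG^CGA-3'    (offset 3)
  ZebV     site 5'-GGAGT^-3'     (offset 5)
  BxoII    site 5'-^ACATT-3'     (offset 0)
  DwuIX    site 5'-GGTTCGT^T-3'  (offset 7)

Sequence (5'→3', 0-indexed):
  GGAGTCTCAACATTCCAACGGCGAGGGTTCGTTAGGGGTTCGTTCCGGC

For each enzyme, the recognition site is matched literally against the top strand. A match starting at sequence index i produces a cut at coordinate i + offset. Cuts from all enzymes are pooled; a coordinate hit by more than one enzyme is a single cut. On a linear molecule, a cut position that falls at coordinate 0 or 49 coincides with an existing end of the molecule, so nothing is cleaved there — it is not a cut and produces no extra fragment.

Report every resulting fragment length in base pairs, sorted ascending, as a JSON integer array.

[4,5,6,11,11,12]

Scan for sites:
  QalIV CGGCGA/3: at [18] ⇒ [21]
  ZebV GGAGT/5: at [0] ⇒ [5]
  BxoII ACATT/0: at [9] ⇒ [9]
  DwuIX GGTTCGTT/7: at [25, 36] ⇒ [32, 43]

All cut coordinates (distinct, sorted): [5, 9, 21, 32, 43]

Fragment lengths:
  [0,5): 5 bp
  [5,9): 4 bp
  [9,21): 12 bp
  [21,32): 11 bp
  [32,43): 11 bp
  [43,49): 6 bp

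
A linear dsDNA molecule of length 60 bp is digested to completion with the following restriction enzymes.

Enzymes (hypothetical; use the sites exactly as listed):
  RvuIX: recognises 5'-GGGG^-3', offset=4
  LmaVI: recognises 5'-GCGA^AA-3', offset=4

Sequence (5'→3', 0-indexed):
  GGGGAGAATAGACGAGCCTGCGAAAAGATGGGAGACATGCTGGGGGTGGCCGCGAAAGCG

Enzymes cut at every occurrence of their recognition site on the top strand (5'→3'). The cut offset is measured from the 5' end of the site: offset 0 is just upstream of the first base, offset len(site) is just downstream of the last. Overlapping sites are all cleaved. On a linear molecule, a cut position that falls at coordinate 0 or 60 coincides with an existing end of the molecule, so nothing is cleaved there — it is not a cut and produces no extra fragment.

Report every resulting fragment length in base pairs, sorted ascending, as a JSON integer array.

Scan for sites:
  RvuIX (GGGG, off=4): starts [0, 41, 42] → cuts [4, 45, 46]
  LmaVI (GCGAAA, off=4): starts [19, 51] → cuts [23, 55]

Pooled cuts: [4, 23, 45, 46, 55]

Fragments:
  [0,4): 4 bp
  [4,23): 19 bp
  [23,45): 22 bp
  [45,46): 1 bp
  [46,55): 9 bp
  [55,60): 5 bp

[1,4,5,9,19,22]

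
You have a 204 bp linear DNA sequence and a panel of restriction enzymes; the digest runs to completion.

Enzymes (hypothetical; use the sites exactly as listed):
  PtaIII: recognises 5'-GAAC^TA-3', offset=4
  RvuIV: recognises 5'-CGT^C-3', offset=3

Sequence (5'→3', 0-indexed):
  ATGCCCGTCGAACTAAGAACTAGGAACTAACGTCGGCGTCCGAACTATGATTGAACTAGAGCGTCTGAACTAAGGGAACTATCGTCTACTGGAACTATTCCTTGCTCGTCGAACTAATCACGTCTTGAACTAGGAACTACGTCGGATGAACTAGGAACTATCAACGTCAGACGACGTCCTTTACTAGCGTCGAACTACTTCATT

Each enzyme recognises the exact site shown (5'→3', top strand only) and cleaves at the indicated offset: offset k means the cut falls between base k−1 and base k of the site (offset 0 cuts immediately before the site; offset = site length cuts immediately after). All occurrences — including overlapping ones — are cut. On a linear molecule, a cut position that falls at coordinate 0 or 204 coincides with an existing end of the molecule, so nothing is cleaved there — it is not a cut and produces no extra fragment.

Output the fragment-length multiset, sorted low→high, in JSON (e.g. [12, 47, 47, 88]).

[5,5,5,5,6,6,6,6,6,7,7,7,7,7,8,8,9,9,9,9,9,10,10,11,13,14]

Site scan:
  PtaIII (GAACTA, off=4): starts [9, 16, 23, 41, 52, 66, 75, 91, 110, 126, 133, 147, 154, 191] → cuts [13, 20, 27, 45, 56, 70, 79, 95, 114, 130, 137, 151, 158, 195]
  RvuIV (CGTC, off=3): starts [5, 30, 36, 61, 82, 106, 120, 139, 164, 174, 187] → cuts [8, 33, 39, 64, 85, 109, 123, 142, 167, 177, 190]

All cut coordinates (distinct, sorted): [8, 13, 20, 27, 33, 39, 45, 56, 64, 70, 79, 85, 95, 109, 114, 123, 130, 137, 142, 151, 158, 167, 177, 190, 195]

Fragments:
  [0,8): 8 bp
  [8,13): 5 bp
  [13,20): 7 bp
  [20,27): 7 bp
  [27,33): 6 bp
  [33,39): 6 bp
  [39,45): 6 bp
  [45,56): 11 bp
  [56,64): 8 bp
  [64,70): 6 bp
  [70,79): 9 bp
  [79,85): 6 bp
  [85,95): 10 bp
  [95,109): 14 bp
  [109,114): 5 bp
  [114,123): 9 bp
  [123,130): 7 bp
  [130,137): 7 bp
  [137,142): 5 bp
  [142,151): 9 bp
  [151,158): 7 bp
  [158,167): 9 bp
  [167,177): 10 bp
  [177,190): 13 bp
  [190,195): 5 bp
  [195,204): 9 bp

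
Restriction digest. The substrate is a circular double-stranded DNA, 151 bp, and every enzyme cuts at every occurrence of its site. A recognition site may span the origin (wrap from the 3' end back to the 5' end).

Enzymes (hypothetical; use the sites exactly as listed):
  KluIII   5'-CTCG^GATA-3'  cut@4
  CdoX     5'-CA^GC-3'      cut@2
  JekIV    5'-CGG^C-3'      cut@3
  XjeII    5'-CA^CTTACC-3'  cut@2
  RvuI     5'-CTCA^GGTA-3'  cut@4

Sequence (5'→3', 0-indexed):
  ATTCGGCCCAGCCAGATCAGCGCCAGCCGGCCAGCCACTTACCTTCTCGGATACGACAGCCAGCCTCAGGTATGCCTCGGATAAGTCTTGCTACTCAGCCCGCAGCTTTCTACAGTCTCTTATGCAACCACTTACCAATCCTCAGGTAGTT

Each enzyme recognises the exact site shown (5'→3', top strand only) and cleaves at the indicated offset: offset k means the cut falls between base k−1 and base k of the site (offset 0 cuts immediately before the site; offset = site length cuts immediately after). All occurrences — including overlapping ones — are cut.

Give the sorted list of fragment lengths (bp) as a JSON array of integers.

Per-enzyme occurrences:
  KluIII CTCGGATA/4: at [45, 75] ⇒ [49, 79]
  CdoX CAGC/2: at [8, 17, 23, 31, 56, 60, 95, 102] ⇒ [10, 19, 25, 33, 58, 62, 97, 104]
  JekIV CGGC/3: at [3, 27] ⇒ [6, 30]
  XjeII CACTTACC/2: at [35, 128] ⇒ [37, 130]
  RvuI CTCAGGTA/4: at [64, 140] ⇒ [68, 144]

Pooled cuts: [6, 10, 19, 25, 30, 33, 37, 49, 58, 62, 68, 79, 97, 104, 130, 144]

Fragments:
  6→10: 4 bp
  10→19: 9 bp
  19→25: 6 bp
  25→30: 5 bp
  30→33: 3 bp
  33→37: 4 bp
  37→49: 12 bp
  49→58: 9 bp
  58→62: 4 bp
  62→68: 6 bp
  68→79: 11 bp
  79→97: 18 bp
  97→104: 7 bp
  104→130: 26 bp
  130→144: 14 bp
  144→6 (wrap): 151-144+6 = 13 bp

[3,4,4,4,5,6,6,7,9,9,11,12,13,14,18,26]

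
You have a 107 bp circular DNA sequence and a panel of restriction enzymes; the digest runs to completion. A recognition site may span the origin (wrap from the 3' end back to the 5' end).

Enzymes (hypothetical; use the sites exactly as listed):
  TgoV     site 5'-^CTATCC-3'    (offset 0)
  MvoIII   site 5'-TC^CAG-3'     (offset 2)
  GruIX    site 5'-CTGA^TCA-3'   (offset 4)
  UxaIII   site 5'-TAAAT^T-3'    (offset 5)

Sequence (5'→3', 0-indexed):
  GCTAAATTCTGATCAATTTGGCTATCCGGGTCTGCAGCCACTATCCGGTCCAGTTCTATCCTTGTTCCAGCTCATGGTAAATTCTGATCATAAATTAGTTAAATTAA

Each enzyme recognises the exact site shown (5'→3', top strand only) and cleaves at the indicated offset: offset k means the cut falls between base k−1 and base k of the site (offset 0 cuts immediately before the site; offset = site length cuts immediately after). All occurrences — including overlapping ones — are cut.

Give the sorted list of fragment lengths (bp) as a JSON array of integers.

[5,5,5,8,9,9,10,10,12,15,19]

Scan for sites:
  TgoV CTATCC/0: at [21, 40, 55] ⇒ [21, 40, 55]
  MvoIII TCCAG/2: at [48, 65] ⇒ [50, 67]
  GruIX CTGATCA/4: at [8, 83] ⇒ [12, 87]
  UxaIII TAAATT/5: at [2, 77, 90, 99] ⇒ [7, 82, 95, 104]

All cut coordinates (distinct, sorted): [7, 12, 21, 40, 50, 55, 67, 82, 87, 95, 104]

Fragments:
  7→12: 5 bp
  12→21: 9 bp
  21→40: 19 bp
  40→50: 10 bp
  50→55: 5 bp
  55→67: 12 bp
  67→82: 15 bp
  82→87: 5 bp
  87→95: 8 bp
  95→104: 9 bp
  104→7 (wrap): 107-104+7 = 10 bp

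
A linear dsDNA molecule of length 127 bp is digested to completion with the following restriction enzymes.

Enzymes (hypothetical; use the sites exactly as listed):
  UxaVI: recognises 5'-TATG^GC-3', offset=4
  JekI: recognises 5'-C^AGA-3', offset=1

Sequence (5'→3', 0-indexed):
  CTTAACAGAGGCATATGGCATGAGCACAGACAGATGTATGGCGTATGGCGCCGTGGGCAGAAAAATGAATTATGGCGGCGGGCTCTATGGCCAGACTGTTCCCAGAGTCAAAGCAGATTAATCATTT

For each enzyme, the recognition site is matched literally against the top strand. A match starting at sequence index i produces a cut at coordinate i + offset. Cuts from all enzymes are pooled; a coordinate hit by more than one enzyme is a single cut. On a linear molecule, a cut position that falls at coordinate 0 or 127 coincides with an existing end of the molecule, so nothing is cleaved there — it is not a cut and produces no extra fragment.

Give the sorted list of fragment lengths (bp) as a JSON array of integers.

Scan for sites:
  UxaVI TATGGC/4: at [13, 36, 43, 70, 85] ⇒ [17, 40, 47, 74, 89]
  JekI CAGA/1: at [5, 26, 30, 57, 91, 102, 113] ⇒ [6, 27, 31, 58, 92, 103, 114]

All cut coordinates (distinct, sorted): [6, 17, 27, 31, 40, 47, 58, 74, 89, 92, 103, 114]

Fragment lengths:
  [0,6): 6 bp
  [6,17): 11 bp
  [17,27): 10 bp
  [27,31): 4 bp
  [31,40): 9 bp
  [40,47): 7 bp
  [47,58): 11 bp
  [58,74): 16 bp
  [74,89): 15 bp
  [89,92): 3 bp
  [92,103): 11 bp
  [103,114): 11 bp
  [114,127): 13 bp

[3,4,6,7,9,10,11,11,11,11,13,15,16]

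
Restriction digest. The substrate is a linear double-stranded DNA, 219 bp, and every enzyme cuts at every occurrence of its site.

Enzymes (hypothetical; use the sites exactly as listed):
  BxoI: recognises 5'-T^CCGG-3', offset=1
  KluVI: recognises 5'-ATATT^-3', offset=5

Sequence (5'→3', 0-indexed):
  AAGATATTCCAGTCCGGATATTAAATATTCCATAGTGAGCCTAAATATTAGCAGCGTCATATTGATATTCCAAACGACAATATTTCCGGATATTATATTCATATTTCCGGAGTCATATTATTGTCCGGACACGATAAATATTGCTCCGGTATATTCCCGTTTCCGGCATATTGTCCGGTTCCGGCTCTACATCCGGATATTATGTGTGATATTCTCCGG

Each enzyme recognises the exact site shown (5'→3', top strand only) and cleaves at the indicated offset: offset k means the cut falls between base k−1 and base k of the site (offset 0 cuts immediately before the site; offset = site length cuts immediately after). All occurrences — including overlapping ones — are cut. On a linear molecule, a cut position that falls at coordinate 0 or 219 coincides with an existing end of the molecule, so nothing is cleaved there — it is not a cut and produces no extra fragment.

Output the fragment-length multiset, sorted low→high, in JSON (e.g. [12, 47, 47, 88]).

[1,1,2,2,3,4,5,5,5,6,6,6,7,7,8,9,9,9,10,10,12,12,13,14,15,18,20]

Site scan:
  BxoI TCCGG/1: at [12, 84, 105, 123, 144, 161, 173, 179, 191, 214] ⇒ [13, 85, 106, 124, 145, 162, 174, 180, 192, 215]
  KluVI ATATT/5: at [3, 17, 24, 44, 58, 64, 79, 89, 94, 100, 114, 137, 150, 167, 196, 208] ⇒ [8, 22, 29, 49, 63, 69, 84, 94, 99, 105, 119, 142, 155, 172, 201, 213]

All cut coordinates (distinct, sorted): [8, 13, 22, 29, 49, 63, 69, 84, 85, 94, 99, 105, 106, 119, 124, 142, 145, 155, 162, 172, 174, 180, 192, 201, 213, 215]

Fragments:
  [0,8): 8 bp
  [8,13): 5 bp
  [13,22): 9 bp
  [22,29): 7 bp
  [29,49): 20 bp
  [49,63): 14 bp
  [63,69): 6 bp
  [69,84): 15 bp
  [84,85): 1 bp
  [85,94): 9 bp
  [94,99): 5 bp
  [99,105): 6 bp
  [105,106): 1 bp
  [106,119): 13 bp
  [119,124): 5 bp
  [124,142): 18 bp
  [142,145): 3 bp
  [145,155): 10 bp
  [155,162): 7 bp
  [162,172): 10 bp
  [172,174): 2 bp
  [174,180): 6 bp
  [180,192): 12 bp
  [192,201): 9 bp
  [201,213): 12 bp
  [213,215): 2 bp
  [215,219): 4 bp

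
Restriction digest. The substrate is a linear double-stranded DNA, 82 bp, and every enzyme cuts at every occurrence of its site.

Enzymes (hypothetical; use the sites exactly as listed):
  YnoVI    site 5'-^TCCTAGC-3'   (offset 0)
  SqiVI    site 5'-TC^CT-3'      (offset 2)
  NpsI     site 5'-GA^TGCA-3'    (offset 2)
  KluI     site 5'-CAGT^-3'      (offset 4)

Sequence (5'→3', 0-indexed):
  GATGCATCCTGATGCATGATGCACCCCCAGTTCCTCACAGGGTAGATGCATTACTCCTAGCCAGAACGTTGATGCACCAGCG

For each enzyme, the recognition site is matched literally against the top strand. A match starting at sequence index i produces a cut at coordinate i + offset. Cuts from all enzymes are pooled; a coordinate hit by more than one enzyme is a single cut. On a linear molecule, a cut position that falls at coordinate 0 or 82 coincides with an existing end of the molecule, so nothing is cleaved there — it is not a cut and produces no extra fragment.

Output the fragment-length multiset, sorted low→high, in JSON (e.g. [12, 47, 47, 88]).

[2,2,2,4,6,7,8,10,12,13,16]

Per-enzyme occurrences:
  YnoVI TCCTAGC/0: at [54] ⇒ [54]
  SqiVI TCCT/2: at [6, 31, 54] ⇒ [8, 33, 56]
  NpsI GATGCA/2: at [0, 10, 17, 44, 70] ⇒ [2, 12, 19, 46, 72]
  KluI CAGT/4: at [27] ⇒ [31]

All cut coordinates (distinct, sorted): [2, 8, 12, 19, 31, 33, 46, 54, 56, 72]

Fragment lengths:
  [0,2): 2 bp
  [2,8): 6 bp
  [8,12): 4 bp
  [12,19): 7 bp
  [19,31): 12 bp
  [31,33): 2 bp
  [33,46): 13 bp
  [46,54): 8 bp
  [54,56): 2 bp
  [56,72): 16 bp
  [72,82): 10 bp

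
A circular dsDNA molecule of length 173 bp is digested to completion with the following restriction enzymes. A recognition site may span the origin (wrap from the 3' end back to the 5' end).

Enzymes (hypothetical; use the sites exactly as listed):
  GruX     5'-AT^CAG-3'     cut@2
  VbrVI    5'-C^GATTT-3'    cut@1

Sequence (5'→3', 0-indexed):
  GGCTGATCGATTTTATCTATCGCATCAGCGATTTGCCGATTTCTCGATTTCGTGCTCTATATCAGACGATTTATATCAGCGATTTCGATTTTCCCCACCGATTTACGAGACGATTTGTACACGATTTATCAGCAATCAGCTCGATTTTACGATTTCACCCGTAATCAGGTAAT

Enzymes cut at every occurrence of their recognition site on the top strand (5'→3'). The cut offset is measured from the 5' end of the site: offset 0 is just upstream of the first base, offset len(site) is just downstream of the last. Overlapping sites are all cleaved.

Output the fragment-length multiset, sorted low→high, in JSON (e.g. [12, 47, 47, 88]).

[4,4,5,6,6,7,7,8,8,8,9,11,12,13,15,16,17,17]

Scan for sites:
  GruX (ATCAG, off=2): starts [23, 60, 74, 127, 134, 163] → cuts [25, 62, 76, 129, 136, 165]
  VbrVI (CGATTT, off=1): starts [7, 28, 36, 44, 66, 79, 85, 98, 110, 121, 141, 149] → cuts [8, 29, 37, 45, 67, 80, 86, 99, 111, 122, 142, 150]

Pooled cuts: [8, 25, 29, 37, 45, 62, 67, 76, 80, 86, 99, 111, 122, 129, 136, 142, 150, 165]

Fragment lengths:
  8→25: 17 bp
  25→29: 4 bp
  29→37: 8 bp
  37→45: 8 bp
  45→62: 17 bp
  62→67: 5 bp
  67→76: 9 bp
  76→80: 4 bp
  80→86: 6 bp
  86→99: 13 bp
  99→111: 12 bp
  111→122: 11 bp
  122→129: 7 bp
  129→136: 7 bp
  136→142: 6 bp
  142→150: 8 bp
  150→165: 15 bp
  165→8 (wrap): 173-165+8 = 16 bp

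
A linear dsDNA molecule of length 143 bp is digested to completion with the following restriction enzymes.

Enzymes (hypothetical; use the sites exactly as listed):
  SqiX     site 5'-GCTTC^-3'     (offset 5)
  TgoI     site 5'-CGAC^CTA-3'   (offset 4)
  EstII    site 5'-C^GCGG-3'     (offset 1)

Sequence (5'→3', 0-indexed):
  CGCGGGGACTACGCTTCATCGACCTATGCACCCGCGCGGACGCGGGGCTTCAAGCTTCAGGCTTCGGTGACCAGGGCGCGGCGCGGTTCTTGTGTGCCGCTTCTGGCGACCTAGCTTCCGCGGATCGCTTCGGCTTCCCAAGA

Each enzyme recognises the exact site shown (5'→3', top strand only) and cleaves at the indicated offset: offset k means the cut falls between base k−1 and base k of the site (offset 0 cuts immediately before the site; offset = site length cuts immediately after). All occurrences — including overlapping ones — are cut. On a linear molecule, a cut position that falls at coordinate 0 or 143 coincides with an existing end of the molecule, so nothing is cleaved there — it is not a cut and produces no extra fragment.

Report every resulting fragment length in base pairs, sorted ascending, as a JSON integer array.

Site scan:
  SqiX GCTTC/5: at [12, 46, 53, 60, 98, 113, 126, 132] ⇒ [17, 51, 58, 65, 103, 118, 131, 137]
  TgoI CGACCTA/4: at [19, 106] ⇒ [23, 110]
  EstII CGCGG/1: at [0, 34, 40, 76, 81, 118] ⇒ [1, 35, 41, 77, 82, 119]

All cut coordinates (distinct, sorted): [1, 17, 23, 35, 41, 51, 58, 65, 77, 82, 103, 110, 118, 119, 131, 137]

Fragments:
  [0,1): 1 bp
  [1,17): 16 bp
  [17,23): 6 bp
  [23,35): 12 bp
  [35,41): 6 bp
  [41,51): 10 bp
  [51,58): 7 bp
  [58,65): 7 bp
  [65,77): 12 bp
  [77,82): 5 bp
  [82,103): 21 bp
  [103,110): 7 bp
  [110,118): 8 bp
  [118,119): 1 bp
  [119,131): 12 bp
  [131,137): 6 bp
  [137,143): 6 bp

[1,1,5,6,6,6,6,7,7,7,8,10,12,12,12,16,21]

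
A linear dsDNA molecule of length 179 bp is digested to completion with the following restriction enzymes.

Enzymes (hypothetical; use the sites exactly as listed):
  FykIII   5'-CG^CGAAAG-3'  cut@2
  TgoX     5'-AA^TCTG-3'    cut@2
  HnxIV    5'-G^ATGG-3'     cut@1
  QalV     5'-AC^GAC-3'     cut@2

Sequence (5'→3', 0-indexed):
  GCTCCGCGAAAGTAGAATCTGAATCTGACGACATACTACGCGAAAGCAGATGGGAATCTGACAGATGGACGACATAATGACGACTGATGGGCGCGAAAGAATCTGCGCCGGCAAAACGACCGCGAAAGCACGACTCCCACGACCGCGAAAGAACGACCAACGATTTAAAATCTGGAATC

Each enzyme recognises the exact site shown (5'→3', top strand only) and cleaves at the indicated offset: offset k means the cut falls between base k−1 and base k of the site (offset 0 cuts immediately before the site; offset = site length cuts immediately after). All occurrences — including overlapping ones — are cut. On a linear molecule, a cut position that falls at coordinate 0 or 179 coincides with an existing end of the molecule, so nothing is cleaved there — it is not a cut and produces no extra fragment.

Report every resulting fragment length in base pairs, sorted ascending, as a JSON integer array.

[5,5,5,6,6,6,6,7,7,8,8,9,9,9,9,9,11,11,11,16,16]

Scan for sites:
  FykIII CGCGAAAG/2: at [4, 38, 91, 120, 143] ⇒ [6, 40, 93, 122, 145]
  TgoX AATCTG/2: at [15, 21, 54, 99, 168] ⇒ [17, 23, 56, 101, 170]
  HnxIV GATGG/1: at [48, 63, 85] ⇒ [49, 64, 86]
  QalV ACGAC/2: at [27, 68, 79, 115, 129, 138, 152] ⇒ [29, 70, 81, 117, 131, 140, 154]

All cut coordinates (distinct, sorted): [6, 17, 23, 29, 40, 49, 56, 64, 70, 81, 86, 93, 101, 117, 122, 131, 140, 145, 154, 170]

Fragments:
  [0,6): 6 bp
  [6,17): 11 bp
  [17,23): 6 bp
  [23,29): 6 bp
  [29,40): 11 bp
  [40,49): 9 bp
  [49,56): 7 bp
  [56,64): 8 bp
  [64,70): 6 bp
  [70,81): 11 bp
  [81,86): 5 bp
  [86,93): 7 bp
  [93,101): 8 bp
  [101,117): 16 bp
  [117,122): 5 bp
  [122,131): 9 bp
  [131,140): 9 bp
  [140,145): 5 bp
  [145,154): 9 bp
  [154,170): 16 bp
  [170,179): 9 bp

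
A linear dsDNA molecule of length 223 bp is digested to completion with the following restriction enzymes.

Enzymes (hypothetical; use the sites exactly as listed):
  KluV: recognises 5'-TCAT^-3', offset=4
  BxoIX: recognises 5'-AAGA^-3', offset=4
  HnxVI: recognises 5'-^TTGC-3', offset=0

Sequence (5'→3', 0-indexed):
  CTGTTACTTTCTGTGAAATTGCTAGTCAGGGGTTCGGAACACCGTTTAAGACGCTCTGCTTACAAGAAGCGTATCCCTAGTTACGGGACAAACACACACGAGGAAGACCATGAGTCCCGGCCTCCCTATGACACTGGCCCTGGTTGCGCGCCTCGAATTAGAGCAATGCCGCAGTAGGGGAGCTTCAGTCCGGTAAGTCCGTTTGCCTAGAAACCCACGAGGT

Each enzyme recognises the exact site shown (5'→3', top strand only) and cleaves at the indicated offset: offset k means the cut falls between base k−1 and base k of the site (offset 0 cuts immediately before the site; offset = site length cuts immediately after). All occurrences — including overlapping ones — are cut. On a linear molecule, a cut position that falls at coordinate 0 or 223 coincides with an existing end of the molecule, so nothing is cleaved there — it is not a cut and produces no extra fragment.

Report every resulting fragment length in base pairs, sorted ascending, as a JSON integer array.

Per-enzyme occurrences:
  KluV (TCAT, off=4): no sites
  BxoIX (AAGA, off=4): starts [47, 63, 103] → cuts [51, 67, 107]
  HnxVI (TTGC, off=0): starts [18, 143, 202] → cuts [18, 143, 202]

Pooled cuts: [18, 51, 67, 107, 143, 202]

Fragments:
  [0,18): 18 bp
  [18,51): 33 bp
  [51,67): 16 bp
  [67,107): 40 bp
  [107,143): 36 bp
  [143,202): 59 bp
  [202,223): 21 bp

[16,18,21,33,36,40,59]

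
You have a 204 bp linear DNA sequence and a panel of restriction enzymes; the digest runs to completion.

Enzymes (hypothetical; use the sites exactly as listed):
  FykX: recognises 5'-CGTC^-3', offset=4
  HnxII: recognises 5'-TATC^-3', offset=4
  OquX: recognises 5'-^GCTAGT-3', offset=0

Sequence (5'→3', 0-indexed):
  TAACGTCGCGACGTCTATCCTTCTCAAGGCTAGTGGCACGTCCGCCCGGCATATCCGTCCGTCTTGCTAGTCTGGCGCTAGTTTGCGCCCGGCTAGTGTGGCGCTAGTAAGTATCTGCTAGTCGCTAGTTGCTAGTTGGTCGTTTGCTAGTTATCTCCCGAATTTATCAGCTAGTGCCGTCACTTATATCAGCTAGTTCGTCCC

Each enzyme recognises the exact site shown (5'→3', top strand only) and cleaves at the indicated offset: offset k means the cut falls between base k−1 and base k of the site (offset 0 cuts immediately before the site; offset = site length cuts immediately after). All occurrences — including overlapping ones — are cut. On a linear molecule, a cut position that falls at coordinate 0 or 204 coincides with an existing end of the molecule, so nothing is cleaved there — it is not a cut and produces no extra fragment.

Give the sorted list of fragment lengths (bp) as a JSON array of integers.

Per-enzyme occurrences:
  FykX CGTC/4: at [3, 11, 38, 55, 59, 177, 198] ⇒ [7, 15, 42, 59, 63, 181, 202]
  HnxII TATC/4: at [15, 51, 111, 151, 164, 186] ⇒ [19, 55, 115, 155, 168, 190]
  OquX GCTAGT/0: at [28, 65, 76, 91, 102, 116, 123, 130, 145, 169, 191] ⇒ [28, 65, 76, 91, 102, 116, 123, 130, 145, 169, 191]

Pooled cuts: [7, 15, 19, 28, 42, 55, 59, 63, 65, 76, 91, 102, 115, 116, 123, 130, 145, 155, 168, 169, 181, 190, 191, 202]

Fragments:
  [0,7): 7 bp
  [7,15): 8 bp
  [15,19): 4 bp
  [19,28): 9 bp
  [28,42): 14 bp
  [42,55): 13 bp
  [55,59): 4 bp
  [59,63): 4 bp
  [63,65): 2 bp
  [65,76): 11 bp
  [76,91): 15 bp
  [91,102): 11 bp
  [102,115): 13 bp
  [115,116): 1 bp
  [116,123): 7 bp
  [123,130): 7 bp
  [130,145): 15 bp
  [145,155): 10 bp
  [155,168): 13 bp
  [168,169): 1 bp
  [169,181): 12 bp
  [181,190): 9 bp
  [190,191): 1 bp
  [191,202): 11 bp
  [202,204): 2 bp

[1,1,1,2,2,4,4,4,7,7,7,8,9,9,10,11,11,11,12,13,13,13,14,15,15]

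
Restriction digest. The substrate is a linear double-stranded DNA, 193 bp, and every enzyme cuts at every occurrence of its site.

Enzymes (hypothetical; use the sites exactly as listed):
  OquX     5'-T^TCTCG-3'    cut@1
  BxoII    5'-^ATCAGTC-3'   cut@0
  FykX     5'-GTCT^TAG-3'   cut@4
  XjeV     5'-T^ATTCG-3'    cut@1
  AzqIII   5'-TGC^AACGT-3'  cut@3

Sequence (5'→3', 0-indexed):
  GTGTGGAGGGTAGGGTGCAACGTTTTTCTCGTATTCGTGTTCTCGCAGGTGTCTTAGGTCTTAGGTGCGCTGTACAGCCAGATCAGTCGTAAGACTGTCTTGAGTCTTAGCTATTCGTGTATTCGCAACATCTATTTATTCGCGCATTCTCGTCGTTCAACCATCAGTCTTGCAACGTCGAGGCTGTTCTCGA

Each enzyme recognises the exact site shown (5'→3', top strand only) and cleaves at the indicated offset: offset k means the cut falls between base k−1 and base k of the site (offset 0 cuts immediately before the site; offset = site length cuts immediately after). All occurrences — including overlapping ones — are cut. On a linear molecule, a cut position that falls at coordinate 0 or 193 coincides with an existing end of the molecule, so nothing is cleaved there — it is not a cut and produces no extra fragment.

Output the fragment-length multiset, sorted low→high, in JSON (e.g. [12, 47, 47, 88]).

[5,6,6,7,8,8,8,10,11,14,14,15,17,18,20,26]

Scan for sites:
  OquX (TTCTCG, off=1): starts [25, 39, 146, 186] → cuts [26, 40, 147, 187]
  BxoII (ATCAGTC, off=0): starts [81, 162] → cuts [81, 162]
  FykX (GTCTTAG, off=4): starts [50, 57, 103] → cuts [54, 61, 107]
  XjeV (TATTCG, off=1): starts [31, 111, 119, 136] → cuts [32, 112, 120, 137]
  AzqIII (TGCAACGT, off=3): starts [15, 170] → cuts [18, 173]

Pooled cuts: [18, 26, 32, 40, 54, 61, 81, 107, 112, 120, 137, 147, 162, 173, 187]

Fragment lengths:
  [0,18): 18 bp
  [18,26): 8 bp
  [26,32): 6 bp
  [32,40): 8 bp
  [40,54): 14 bp
  [54,61): 7 bp
  [61,81): 20 bp
  [81,107): 26 bp
  [107,112): 5 bp
  [112,120): 8 bp
  [120,137): 17 bp
  [137,147): 10 bp
  [147,162): 15 bp
  [162,173): 11 bp
  [173,187): 14 bp
  [187,193): 6 bp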